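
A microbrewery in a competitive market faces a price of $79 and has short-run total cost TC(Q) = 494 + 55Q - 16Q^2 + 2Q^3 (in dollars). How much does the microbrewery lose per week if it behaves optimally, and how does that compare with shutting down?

AVC = 55 - 16Q + 2Q^2 has its minimum $23 at Q = 4; price $79 clears that bar, so the firm operates.
MC = 55 - 32Q + 6Q^2. Setting P = MC and taking the root on the rising branch gives Q* = 6.
TR = 79·6 = 474. TC = 494 + 186 = 680. Profit = 474 − 680 = -$206.
Shutting down would mean losing the fixed cost of $494, so operating at a loss of $206 is better by $288.

Profit = -$206 at Q = 6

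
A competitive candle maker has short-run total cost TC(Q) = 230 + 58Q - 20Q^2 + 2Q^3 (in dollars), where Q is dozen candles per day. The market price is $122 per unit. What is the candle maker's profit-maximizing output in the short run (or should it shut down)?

Produce at Q = 8

Strip out fixed cost: VC = 58Q - 20Q^2 + 2Q^3. Then AVC = 58 - 20Q + 2Q^2 and MC = 58 - 40Q + 6Q^2.
The AVC parabola has its vertex at Q = 20/4 = 5, where AVC = 58 - 20·5 + 2·5^2 = $8.
Since P = $122 ≥ min AVC = $8, price covers variable cost and the firm should produce.
P = MC gives -64 - 40Q + 6Q^2 = 0, with roots -4/3 and 8. Take the larger (rising MC): Q* = 8.
Check: AVC at Q = 8 is $26 ≤ P, so revenue covers variable cost.
Profit = P·Q − TC = 122·8 − 438 = $538.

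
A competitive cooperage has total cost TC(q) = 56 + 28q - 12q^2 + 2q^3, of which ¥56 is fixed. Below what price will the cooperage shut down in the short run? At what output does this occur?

¥10 per unit, at q = 3

Short-run supply begins at min AVC. From VC = 28q - 12q^2 + 2q^3, AVC = 28 - 12q + 2q^2.
At the minimum of AVC, MC = AVC. MC = 28 - 24q + 6q^2; setting MC = AVC gives 4q^2 - 12q = 0, so q = 3. min AVC = 10.
For P < ¥10 the firm produces nothing.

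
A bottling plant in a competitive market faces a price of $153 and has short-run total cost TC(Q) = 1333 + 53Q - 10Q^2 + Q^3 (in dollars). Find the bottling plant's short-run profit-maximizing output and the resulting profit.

AVC = 53 - 10Q + Q^2; min AVC = $28 at Q = 5. Since P = $153 ≥ min AVC, the firm produces.
MC = 53 - 20Q + 3Q^2. Setting P = MC and taking the root on the rising branch gives Q* = 10.
TR = 153·10 = 1530. TC = 1333 + 530 = 1863. Profit = 1530 − 1863 = -$333.
By producing, the firm covers all variable cost plus $1000 of fixed cost; shutting down would lose the full $1333.

Profit = -$333 at Q = 10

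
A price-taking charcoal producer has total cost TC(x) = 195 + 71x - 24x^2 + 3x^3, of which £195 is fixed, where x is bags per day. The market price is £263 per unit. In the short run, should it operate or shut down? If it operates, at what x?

Strip out fixed cost: VC = 71x - 24x^2 + 3x^3. Then AVC = 71 - 24x + 3x^2 and MC = 71 - 48x + 9x^2.
The AVC parabola has its vertex at x = 24/6 = 4, where AVC = 71 - 24·4 + 3·4^2 = £23.
Since P = £263 ≥ min AVC = £23, price covers variable cost and the firm should produce.
Solving P = MC: -192 - 48x + 9x^2 = 0 ⇒ x = -8/3 or 8. On the upward-sloping branch, x* = 8.
Check: AVC at x = 8 is £71 ≤ P, so revenue covers variable cost.
Profit = P·x − TC = 263·8 − 763 = £1341.

Produce at x = 8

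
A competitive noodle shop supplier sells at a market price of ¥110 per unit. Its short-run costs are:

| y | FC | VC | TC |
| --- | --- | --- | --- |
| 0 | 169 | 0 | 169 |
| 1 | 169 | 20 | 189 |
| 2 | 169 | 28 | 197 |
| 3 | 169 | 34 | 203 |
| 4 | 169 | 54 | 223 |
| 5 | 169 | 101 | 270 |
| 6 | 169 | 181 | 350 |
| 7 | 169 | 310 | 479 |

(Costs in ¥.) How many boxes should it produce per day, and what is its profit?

y = 6; profit = ¥310

Compute π = P·y − TC at each output: y=0: -169; y=1: -79; y=2: 23; y=3: 127; y=4: 217; y=5: 280; y=6: 310; y=7: 291.
Profit is maximized at y = 6. AVC there is 181/6 = ¥30.17 ≤ P, so producing beats shutting down (which would give -¥169).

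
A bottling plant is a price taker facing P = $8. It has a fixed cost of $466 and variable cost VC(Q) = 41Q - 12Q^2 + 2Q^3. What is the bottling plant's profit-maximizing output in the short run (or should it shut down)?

Strip out fixed cost: VC = 41Q - 12Q^2 + 2Q^3. Then AVC = 41 - 12Q + 2Q^2 and MC = 41 - 24Q + 6Q^2.
AVC hits its minimum where MC = AVC, at Q = 3, giving min AVC = 41 - 12·3 + 2·3^2 = $23.
With P < min AVC ($8 < $23), every unit sold adds to the loss.
Shutting down limits the loss to fixed cost, $466.

Shut down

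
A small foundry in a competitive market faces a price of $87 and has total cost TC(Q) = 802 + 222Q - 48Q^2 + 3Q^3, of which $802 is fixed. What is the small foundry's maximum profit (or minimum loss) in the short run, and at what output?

AVC = 222 - 48Q + 3Q^2; min AVC = $30 at Q = 8. Since P = $87 ≥ min AVC, the firm produces.
With MC = 222 - 96Q + 9Q^2, P = MC on the upward-sloping part at Q* = 9.
TR = 87·9 = 783. TC = 802 + 297 = 1099. Profit = 783 − 1099 = -$316.
By producing, the firm covers all variable cost plus $486 of fixed cost; shutting down would lose the full $802.

Profit = -$316 at Q = 9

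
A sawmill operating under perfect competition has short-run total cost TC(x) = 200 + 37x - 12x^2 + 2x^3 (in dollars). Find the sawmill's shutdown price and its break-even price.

AVC = 37 - 12x + 2x^2; minimized at x = 3, giving min AVC = $19. That is the shutdown price.
ATC = 200/x + 37 - 12x + 2x^2. Setting dATC/dx = −200/x^2 − 12 + 4x = 0 gives x = 5 (since 4·5^3 − 12·5^2 = 200).
min ATC = 200/5 + 37 − 12·5 + 2·5^2 = $67. That is the break-even price.
For $19 ≤ P < $67 the firm produces at a loss; below $19 it shuts down.

Shutdown price = $19; break-even price = $67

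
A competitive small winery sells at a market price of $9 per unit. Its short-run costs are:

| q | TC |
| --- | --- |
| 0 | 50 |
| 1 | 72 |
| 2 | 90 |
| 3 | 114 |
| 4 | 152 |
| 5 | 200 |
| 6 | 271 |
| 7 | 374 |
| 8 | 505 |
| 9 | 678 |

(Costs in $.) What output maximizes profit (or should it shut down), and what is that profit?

Tabulate TR − TC: q=0: -50; q=1: -63; q=2: -72; q=3: -87; q=4: -116; q=5: -155; q=6: -217; q=7: -311; q=8: -433; q=9: -597.
Profit is highest at q = 0. Equivalently, the lowest AVC in the table is 40/2 ≈ $20 at q = 2, and P = $9 falls below it — price never covers variable cost, so the firm shuts down and loses only its fixed cost.

q = 0 (shut down); profit = -$50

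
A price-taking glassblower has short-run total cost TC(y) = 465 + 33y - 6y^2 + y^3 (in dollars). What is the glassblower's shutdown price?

The shutdown price is the minimum of AVC. VC = 33y - 6y^2 + y^3, so AVC = 33 - 6y + y^2.
At the minimum of AVC, MC = AVC. MC = 33 - 12y + 3y^2; setting MC = AVC gives 2y^2 - 6y = 0, so y = 3. min AVC = 24.
The firm shuts down for any P below $24.

$24 per unit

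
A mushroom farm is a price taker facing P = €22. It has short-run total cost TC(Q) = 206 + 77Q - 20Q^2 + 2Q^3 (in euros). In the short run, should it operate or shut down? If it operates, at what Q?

From TC, MC = TC'(Q) = 77 - 40Q + 6Q^2 and AVC = VC/Q = 77 - 20Q + 2Q^2.
The AVC parabola has its vertex at Q = 20/4 = 5, where AVC = 77 - 20·5 + 2·5^2 = €27.
With P < min AVC (€22 < €27), every unit sold adds to the loss.
Shutting down limits the loss to fixed cost, €206.

Shut down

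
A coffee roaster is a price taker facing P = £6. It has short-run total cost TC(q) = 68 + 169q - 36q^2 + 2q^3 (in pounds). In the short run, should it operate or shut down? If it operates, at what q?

Shut down

Variable cost is VC = 169q - 36q^2 + 2q^3, so AVC = VC/q = 169 - 36q + 2q^2 and MC = dTC/dq = 169 - 72q + 6q^2.
AVC hits its minimum where MC = AVC, at q = 9, giving min AVC = 169 - 36·9 + 2·9^2 = £7.
P = £6 lies below min AVC = £7; no output level covers variable cost.
Shutting down limits the loss to fixed cost, £68.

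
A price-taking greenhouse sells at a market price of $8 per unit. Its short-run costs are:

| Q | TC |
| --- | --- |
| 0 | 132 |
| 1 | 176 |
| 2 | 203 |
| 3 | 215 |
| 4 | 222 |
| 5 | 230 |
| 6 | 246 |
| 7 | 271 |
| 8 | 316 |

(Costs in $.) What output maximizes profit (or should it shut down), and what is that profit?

Profit at each row (π = 8Q − TC): Q=0: -132; Q=1: -168; Q=2: -187; Q=3: -191; Q=4: -190; Q=5: -190; Q=6: -198; Q=7: -215; Q=8: -252.
Profit is highest at Q = 0. Equivalently, the lowest AVC in the table is 114/6 ≈ $19 at Q = 6, and P = $8 falls below it — price never covers variable cost, so the firm shuts down and loses only its fixed cost.

Q = 0 (shut down); profit = -$132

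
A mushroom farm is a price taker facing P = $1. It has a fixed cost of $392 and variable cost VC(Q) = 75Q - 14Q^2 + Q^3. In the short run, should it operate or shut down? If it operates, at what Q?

Shut down

Variable cost is VC = 75Q - 14Q^2 + Q^3, so AVC = VC/Q = 75 - 14Q + Q^2 and MC = dTC/dQ = 75 - 28Q + 3Q^2.
The AVC parabola has its vertex at Q = 14/2 = 7, where AVC = 75 - 14·7 + 7^2 = $26.
With P < min AVC ($1 < $26), every unit sold adds to the loss.
The firm minimizes its loss by shutting down and losing only its fixed cost of $392.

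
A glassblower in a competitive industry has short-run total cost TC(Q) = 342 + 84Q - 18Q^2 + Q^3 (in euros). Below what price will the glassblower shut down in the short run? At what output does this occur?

The firm shuts down when price falls below the minimum of average variable cost. AVC = VC/Q = 84 - 18Q + Q^2.
At the minimum of AVC, MC = AVC. MC = 84 - 36Q + 3Q^2; setting MC = AVC gives 2Q^2 - 18Q = 0, so Q = 9. min AVC = 3.
So the shutdown price is €3.

€3 per unit, at Q = 9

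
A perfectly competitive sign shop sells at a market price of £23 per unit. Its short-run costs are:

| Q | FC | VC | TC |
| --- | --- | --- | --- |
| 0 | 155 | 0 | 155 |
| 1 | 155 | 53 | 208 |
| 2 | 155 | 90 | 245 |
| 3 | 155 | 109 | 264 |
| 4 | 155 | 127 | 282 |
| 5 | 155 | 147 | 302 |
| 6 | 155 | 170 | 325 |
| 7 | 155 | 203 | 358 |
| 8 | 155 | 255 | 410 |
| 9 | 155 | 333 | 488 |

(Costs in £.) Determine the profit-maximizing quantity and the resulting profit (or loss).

Q = 0 (shut down); profit = -£155

Compute π = P·Q − TC at each output: Q=0: -155; Q=1: -185; Q=2: -199; Q=3: -195; Q=4: -190; Q=5: -187; Q=6: -187; Q=7: -197; Q=8: -226; Q=9: -281.
Profit is highest at Q = 0. Equivalently, the lowest AVC in the table is 170/6 ≈ £28.33 at Q = 6, and P = £23 falls below it — price never covers variable cost, so the firm shuts down and loses only its fixed cost.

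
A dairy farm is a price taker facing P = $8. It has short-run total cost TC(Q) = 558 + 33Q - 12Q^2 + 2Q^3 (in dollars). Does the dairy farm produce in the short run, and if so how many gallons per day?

Shut down

Variable cost is VC = 33Q - 12Q^2 + 2Q^3, so AVC = VC/Q = 33 - 12Q + 2Q^2 and MC = dTC/dQ = 33 - 24Q + 6Q^2.
AVC is minimized where dAVC/dQ = -12 + 4Q = 0, at Q = 3; min AVC = 33 - 12·3 + 2·3^2 = $15.
With P < min AVC ($8 < $15), every unit sold adds to the loss.
The firm minimizes its loss by shutting down and losing only its fixed cost of $558.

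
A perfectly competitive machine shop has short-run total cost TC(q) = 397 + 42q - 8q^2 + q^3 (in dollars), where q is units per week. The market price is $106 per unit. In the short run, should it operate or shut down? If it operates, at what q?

From TC, MC = TC'(q) = 42 - 16q + 3q^2 and AVC = VC/q = 42 - 8q + q^2.
AVC is minimized where dAVC/dq = -8 + 2q = 0, at q = 4; min AVC = 42 - 8·4 + 4^2 = $26.
Because $106 ≥ $26, revenue can cover variable cost; the firm operates.
P = MC gives -64 - 16q + 3q^2 = 0, with roots -8/3 and 8. Take the larger (rising MC): q* = 8.
Check: AVC at q = 8 is $42 ≤ P, so revenue covers variable cost.
Profit = P·q − TC = 106·8 − 733 = $115.

Produce at q = 8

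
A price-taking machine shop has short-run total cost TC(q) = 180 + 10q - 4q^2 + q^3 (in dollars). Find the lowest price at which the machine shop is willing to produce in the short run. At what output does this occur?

Short-run supply begins at min AVC. From VC = 10q - 4q^2 + q^3, AVC = 10 - 4q + q^2.
dAVC/dq = -4 + 2q = 0 gives q = 2. min AVC = 10 - 4·2 + 2^2 = 6.
For P < $6 the firm produces nothing.

$6 per unit, at q = 2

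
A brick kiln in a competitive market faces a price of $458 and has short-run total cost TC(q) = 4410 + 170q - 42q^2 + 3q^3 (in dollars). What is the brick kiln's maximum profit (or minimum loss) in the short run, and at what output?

AVC = 170 - 42q + 3q^2; min AVC = $23 at q = 7. Since P = $458 ≥ min AVC, the firm produces.
With MC = 170 - 84q + 9q^2, P = MC on the upward-sloping part at q* = 12.
TR = 458·12 = 5496. TC = 4410 + 1176 = 5586. Profit = 5496 − 5586 = -$90.
That loss of $90 beats the $4410 the firm would lose by shutting down; producing recovers $4320 of fixed cost.

Profit = -$90 at q = 12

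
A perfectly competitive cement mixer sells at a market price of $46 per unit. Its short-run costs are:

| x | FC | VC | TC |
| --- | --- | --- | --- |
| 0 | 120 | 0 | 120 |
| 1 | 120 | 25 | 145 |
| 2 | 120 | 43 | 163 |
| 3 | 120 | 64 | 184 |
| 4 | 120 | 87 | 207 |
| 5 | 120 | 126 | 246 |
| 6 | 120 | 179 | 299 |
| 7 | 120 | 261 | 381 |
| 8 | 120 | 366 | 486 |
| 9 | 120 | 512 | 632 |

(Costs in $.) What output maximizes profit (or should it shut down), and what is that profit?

Tabulate TR − TC: x=0: -120; x=1: -99; x=2: -71; x=3: -46; x=4: -23; x=5: -16; x=6: -23; x=7: -59; x=8: -118; x=9: -218.
Profit is maximized at x = 5. AVC there is 126/5 = $25.20 ≤ P, so producing beats shutting down (which would give -$120).

x = 5; profit = -$16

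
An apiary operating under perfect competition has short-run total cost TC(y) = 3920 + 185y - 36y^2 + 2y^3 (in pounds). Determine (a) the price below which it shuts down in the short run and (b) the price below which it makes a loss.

Shutdown price = min AVC. AVC = 185 - 36y + 2y^2, with vertex at y = 9 and minimum £23.
ATC = 3920/y + 185 - 36y + 2y^2. Setting dATC/dy = −3920/y^2 − 36 + 4y = 0 gives y = 14 (since 4·14^3 − 36·14^2 = 3920).
min ATC = 3920/14 + 185 − 36·14 + 2·14^2 = £353. That is the break-even price.
Between these two prices the firm operates at a loss; above £353 it earns a profit.

Shutdown price = £23; break-even price = £353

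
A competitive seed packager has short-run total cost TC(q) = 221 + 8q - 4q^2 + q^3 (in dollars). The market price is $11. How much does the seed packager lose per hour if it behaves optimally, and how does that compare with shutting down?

AVC = 8 - 4q + q^2 has its minimum $4 at q = 2; price $11 clears that bar, so the firm operates.
With MC = 8 - 8q + 3q^2, P = MC on the upward-sloping part at q* = 3.
TR = 11·3 = 33. TC = 221 + 15 = 236. Profit = 33 − 236 = -$203.
That loss of $203 beats the $221 the firm would lose by shutting down; producing recovers $18 of fixed cost.

Profit = -$203 at q = 3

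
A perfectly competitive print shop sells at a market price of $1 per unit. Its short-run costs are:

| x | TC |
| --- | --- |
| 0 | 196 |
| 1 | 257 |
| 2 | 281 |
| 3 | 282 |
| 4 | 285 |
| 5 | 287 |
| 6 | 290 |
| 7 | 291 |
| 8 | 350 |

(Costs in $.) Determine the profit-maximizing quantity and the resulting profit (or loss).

x = 0 (shut down); profit = -$196

Tabulate TR − TC: x=0: -196; x=1: -256; x=2: -279; x=3: -279; x=4: -281; x=5: -282; x=6: -284; x=7: -284; x=8: -342.
Profit is highest at x = 0. Equivalently, the lowest AVC in the table is 95/7 ≈ $13.57 at x = 7, and P = $1 falls below it — price never covers variable cost, so the firm shuts down and loses only its fixed cost.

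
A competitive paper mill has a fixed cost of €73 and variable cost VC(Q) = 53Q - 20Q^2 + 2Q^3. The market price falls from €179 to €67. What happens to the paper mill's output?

Output falls from 9 to 7

AVC = 53 - 20Q + 2Q^2, minimized at Q = 5 where min AVC = €3. MC = 53 - 40Q + 6Q^2.
At P = €179 ≥ min AVC, set P = MC on the rising branch: Q = 9.
At P = €67 ≥ min AVC, set P = MC: Q = 7. The firm stays open but cuts output.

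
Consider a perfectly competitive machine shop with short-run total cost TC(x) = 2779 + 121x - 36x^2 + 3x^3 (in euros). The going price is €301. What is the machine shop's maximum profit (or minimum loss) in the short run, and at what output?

AVC = 121 - 36x + 3x^2; min AVC = €13 at x = 6. Since P = €301 ≥ min AVC, the firm produces.
MC = 121 - 72x + 9x^2. Setting P = MC and taking the root on the rising branch gives x* = 10.
TR = 301·10 = 3010. TC = 2779 + 610 = 3389. Profit = 3010 − 3389 = -€379.
That loss of €379 beats the €2779 the firm would lose by shutting down; producing recovers €2400 of fixed cost.

Profit = -€379 at x = 10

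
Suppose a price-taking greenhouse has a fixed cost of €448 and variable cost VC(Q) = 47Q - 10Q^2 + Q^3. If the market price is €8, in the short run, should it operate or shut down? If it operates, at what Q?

Strip out fixed cost: VC = 47Q - 10Q^2 + Q^3. Then AVC = 47 - 10Q + Q^2 and MC = 47 - 20Q + 3Q^2.
The AVC parabola has its vertex at Q = 10/2 = 5, where AVC = 47 - 10·5 + 5^2 = €22.
Since P = €8 < min AVC = €22, price fails to cover variable cost at any output.
Best response: produce nothing and absorb the €448 fixed cost.

Shut down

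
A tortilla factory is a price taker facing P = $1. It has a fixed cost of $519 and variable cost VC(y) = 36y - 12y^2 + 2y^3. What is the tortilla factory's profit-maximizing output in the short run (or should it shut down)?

Shut down

Strip out fixed cost: VC = 36y - 12y^2 + 2y^3. Then AVC = 36 - 12y + 2y^2 and MC = 36 - 24y + 6y^2.
The AVC parabola has its vertex at y = 12/4 = 3, where AVC = 36 - 12·3 + 2·3^2 = $18.
With P < min AVC ($1 < $18), every unit sold adds to the loss.
Best response: produce nothing and absorb the $519 fixed cost.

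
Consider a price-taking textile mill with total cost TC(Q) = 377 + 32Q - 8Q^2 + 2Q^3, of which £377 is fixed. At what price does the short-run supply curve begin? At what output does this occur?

The firm shuts down when price falls below the minimum of average variable cost. AVC = VC/Q = 32 - 8Q + 2Q^2.
At the minimum of AVC, MC = AVC. MC = 32 - 16Q + 6Q^2; setting MC = AVC gives 4Q^2 - 8Q = 0, so Q = 2. min AVC = 24.
The firm shuts down for any P below £24.

£24 per unit, at Q = 2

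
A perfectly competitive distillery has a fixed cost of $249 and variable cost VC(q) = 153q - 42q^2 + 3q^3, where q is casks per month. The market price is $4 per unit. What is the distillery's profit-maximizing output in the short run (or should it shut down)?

Shut down

Variable cost is VC = 153q - 42q^2 + 3q^3, so AVC = VC/q = 153 - 42q + 3q^2 and MC = dTC/dq = 153 - 84q + 9q^2.
AVC is minimized where dAVC/dq = -42 + 6q = 0, at q = 7; min AVC = 153 - 42·7 + 3·7^2 = $6.
P = $4 lies below min AVC = $6; no output level covers variable cost.
The firm minimizes its loss by shutting down and losing only its fixed cost of $249.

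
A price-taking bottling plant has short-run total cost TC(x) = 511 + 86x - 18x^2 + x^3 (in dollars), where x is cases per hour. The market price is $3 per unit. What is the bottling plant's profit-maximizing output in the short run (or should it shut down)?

Variable cost is VC = 86x - 18x^2 + x^3, so AVC = VC/x = 86 - 18x + x^2 and MC = dTC/dx = 86 - 36x + 3x^2.
AVC is minimized where dAVC/dx = -18 + 2x = 0, at x = 9; min AVC = 86 - 18·9 + 9^2 = $5.
Since P = $3 < min AVC = $5, price fails to cover variable cost at any output.
Shutting down limits the loss to fixed cost, $511.

Shut down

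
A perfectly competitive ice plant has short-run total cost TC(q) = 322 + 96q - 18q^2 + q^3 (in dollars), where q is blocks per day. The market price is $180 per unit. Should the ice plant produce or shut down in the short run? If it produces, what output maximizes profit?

Produce at q = 14

Variable cost is VC = 96q - 18q^2 + q^3, so AVC = VC/q = 96 - 18q + q^2 and MC = dTC/dq = 96 - 36q + 3q^2.
The AVC parabola has its vertex at q = 18/2 = 9, where AVC = 96 - 18·9 + 9^2 = $15.
P = $180 exceeds min AVC = $15, so the firm stays open.
Solving P = MC: -84 - 36q + 3q^2 = 0 ⇒ q = -2 or 14. On the upward-sloping branch, q* = 14.
Check: AVC at q = 14 is $40 ≤ P, so revenue covers variable cost.
Profit = P·q − TC = 180·14 − 882 = $1638.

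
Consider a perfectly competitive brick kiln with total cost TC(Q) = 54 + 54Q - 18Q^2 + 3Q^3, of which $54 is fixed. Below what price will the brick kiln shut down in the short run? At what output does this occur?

$27 per unit, at Q = 3

The firm shuts down when price falls below the minimum of average variable cost. AVC = VC/Q = 54 - 18Q + 3Q^2.
At the minimum of AVC, MC = AVC. MC = 54 - 36Q + 9Q^2; setting MC = AVC gives 6Q^2 - 18Q = 0, so Q = 3. min AVC = 27.
So the shutdown price is $27.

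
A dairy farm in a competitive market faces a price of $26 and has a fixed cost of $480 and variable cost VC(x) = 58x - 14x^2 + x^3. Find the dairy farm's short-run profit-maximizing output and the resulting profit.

Profit = -$352 at x = 8

AVC = 58 - 14x + x^2 has its minimum $9 at x = 7; price $26 clears that bar, so the firm operates.
With MC = 58 - 28x + 3x^2, P = MC on the upward-sloping part at x* = 8.
TR = 26·8 = 208. TC = 480 + 80 = 560. Profit = 208 − 560 = -$352.
That loss of $352 beats the $480 the firm would lose by shutting down; producing recovers $128 of fixed cost.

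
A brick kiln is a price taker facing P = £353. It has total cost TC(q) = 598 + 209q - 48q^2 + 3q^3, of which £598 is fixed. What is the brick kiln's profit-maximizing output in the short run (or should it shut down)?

Strip out fixed cost: VC = 209q - 48q^2 + 3q^3. Then AVC = 209 - 48q + 3q^2 and MC = 209 - 96q + 9q^2.
AVC hits its minimum where MC = AVC, at q = 8, giving min AVC = 209 - 48·8 + 3·8^2 = £17.
Since P = £353 ≥ min AVC = £17, price covers variable cost and the firm should produce.
Solving P = MC: -144 - 96q + 9q^2 = 0 ⇒ q = -4/3 or 12. On the upward-sloping branch, q* = 12.
Check: AVC at q = 12 is £65 ≤ P, so revenue covers variable cost.
Profit = P·q − TC = 353·12 − 1378 = £2858.

Produce at q = 12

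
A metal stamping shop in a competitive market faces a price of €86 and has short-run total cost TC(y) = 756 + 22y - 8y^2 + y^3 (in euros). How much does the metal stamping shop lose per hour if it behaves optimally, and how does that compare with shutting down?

Profit = -€244 at y = 8

AVC = 22 - 8y + y^2; min AVC = €6 at y = 4. Since P = €86 ≥ min AVC, the firm produces.
With MC = 22 - 16y + 3y^2, P = MC on the upward-sloping part at y* = 8.
TR = 86·8 = 688. TC = 756 + 176 = 932. Profit = 688 − 932 = -€244.
Shutting down would mean losing the fixed cost of €756, so operating at a loss of €244 is better by €512.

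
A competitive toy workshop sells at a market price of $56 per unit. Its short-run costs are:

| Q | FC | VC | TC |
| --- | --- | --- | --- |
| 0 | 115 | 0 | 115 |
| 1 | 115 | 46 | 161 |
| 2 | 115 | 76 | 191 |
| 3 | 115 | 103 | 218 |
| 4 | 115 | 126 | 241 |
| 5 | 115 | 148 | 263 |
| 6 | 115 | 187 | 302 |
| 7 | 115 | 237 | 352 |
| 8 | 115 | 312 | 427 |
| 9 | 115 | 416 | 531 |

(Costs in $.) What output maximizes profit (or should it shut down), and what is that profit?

Tabulate TR − TC: Q=0: -115; Q=1: -105; Q=2: -79; Q=3: -50; Q=4: -17; Q=5: 17; Q=6: 34; Q=7: 40; Q=8: 21; Q=9: -27.
Profit is maximized at Q = 7. AVC there is 237/7 = $33.86 ≤ P, so producing beats shutting down (which would give -$115).

Q = 7; profit = $40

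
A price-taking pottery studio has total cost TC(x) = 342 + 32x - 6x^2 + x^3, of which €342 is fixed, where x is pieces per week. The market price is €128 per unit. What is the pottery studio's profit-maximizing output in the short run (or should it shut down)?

Produce at x = 8

Variable cost is VC = 32x - 6x^2 + x^3, so AVC = VC/x = 32 - 6x + x^2 and MC = dTC/dx = 32 - 12x + 3x^2.
AVC hits its minimum where MC = AVC, at x = 3, giving min AVC = 32 - 6·3 + 3^2 = €23.
Since P = €128 ≥ min AVC = €23, price covers variable cost and the firm should produce.
P = MC gives -96 - 12x + 3x^2 = 0, with roots -4 and 8. Take the larger (rising MC): x* = 8.
Check: AVC at x = 8 is €48 ≤ P, so revenue covers variable cost.
Profit = P·x − TC = 128·8 − 726 = €298.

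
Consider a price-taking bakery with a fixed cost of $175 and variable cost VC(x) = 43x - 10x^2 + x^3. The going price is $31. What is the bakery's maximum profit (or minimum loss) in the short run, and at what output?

AVC = 43 - 10x + x^2 has its minimum $18 at x = 5; price $31 clears that bar, so the firm operates.
MC = 43 - 20x + 3x^2. Setting P = MC and taking the root on the rising branch gives x* = 6.
TR = 31·6 = 186. TC = 175 + 114 = 289. Profit = 186 − 289 = -$103.
Shutting down would mean losing the fixed cost of $175, so operating at a loss of $103 is better by $72.

Profit = -$103 at x = 6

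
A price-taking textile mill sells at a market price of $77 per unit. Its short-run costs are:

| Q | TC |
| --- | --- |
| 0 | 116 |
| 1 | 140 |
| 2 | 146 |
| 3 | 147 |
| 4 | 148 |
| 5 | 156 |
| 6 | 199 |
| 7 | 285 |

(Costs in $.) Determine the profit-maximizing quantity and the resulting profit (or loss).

Q = 6; profit = $263

Tabulate TR − TC: Q=0: -116; Q=1: -63; Q=2: 8; Q=3: 84; Q=4: 160; Q=5: 229; Q=6: 263; Q=7: 254.
Profit is maximized at Q = 6. AVC there is 83/6 = $13.83 ≤ P, so producing beats shutting down (which would give -$116).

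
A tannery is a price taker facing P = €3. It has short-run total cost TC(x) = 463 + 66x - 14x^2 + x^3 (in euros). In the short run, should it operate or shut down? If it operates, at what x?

From TC, MC = TC'(x) = 66 - 28x + 3x^2 and AVC = VC/x = 66 - 14x + x^2.
AVC is minimized where dAVC/dx = -14 + 2x = 0, at x = 7; min AVC = 66 - 14·7 + 7^2 = €17.
Since P = €3 < min AVC = €17, price fails to cover variable cost at any output.
The firm minimizes its loss by shutting down and losing only its fixed cost of €463.

Shut down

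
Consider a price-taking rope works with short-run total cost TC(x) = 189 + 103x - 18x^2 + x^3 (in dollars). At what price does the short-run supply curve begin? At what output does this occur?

The shutdown price is the minimum of AVC. VC = 103x - 18x^2 + x^3, so AVC = 103 - 18x + x^2.
At the minimum of AVC, MC = AVC. MC = 103 - 36x + 3x^2; setting MC = AVC gives 2x^2 - 18x = 0, so x = 9. min AVC = 22.
For P < $22 the firm produces nothing.

$22 per unit, at x = 9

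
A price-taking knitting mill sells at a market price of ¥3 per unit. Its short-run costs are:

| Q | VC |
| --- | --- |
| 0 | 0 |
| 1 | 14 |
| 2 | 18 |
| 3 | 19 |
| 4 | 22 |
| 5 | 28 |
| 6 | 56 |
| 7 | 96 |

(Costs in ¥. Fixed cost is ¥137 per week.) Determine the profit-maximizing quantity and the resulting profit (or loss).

Profit at each row (π = 3Q − TC): Q=0: -137; Q=1: -148; Q=2: -149; Q=3: -147; Q=4: -147; Q=5: -150; Q=6: -175; Q=7: -212.
Profit is highest at Q = 0. Equivalently, the lowest AVC in the table is 22/4 ≈ ¥5.50 at Q = 4, and P = ¥3 falls below it — price never covers variable cost, so the firm shuts down and loses only its fixed cost.

Q = 0 (shut down); profit = -¥137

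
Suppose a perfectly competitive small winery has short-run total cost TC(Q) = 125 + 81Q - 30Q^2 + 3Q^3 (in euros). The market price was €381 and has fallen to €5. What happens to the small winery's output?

Output falls from 10 to 0 (the firm shuts down)

AVC = 81 - 30Q + 3Q^2, minimized at Q = 5 where min AVC = €6. MC = 81 - 60Q + 9Q^2.
With P = €381 above the shutdown price, P = MC gives Q = 10.
At P = €5 < min AVC = €6, price no longer covers variable cost at any output, so the firm shuts down: Q = 0.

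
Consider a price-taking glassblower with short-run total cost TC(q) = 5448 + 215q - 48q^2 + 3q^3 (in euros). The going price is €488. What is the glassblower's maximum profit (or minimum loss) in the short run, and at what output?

Profit = -€378 at q = 13

AVC = 215 - 48q + 3q^2; min AVC = €23 at q = 8. Since P = €488 ≥ min AVC, the firm produces.
MC = 215 - 96q + 9q^2. Setting P = MC and taking the root on the rising branch gives q* = 13.
TR = 488·13 = 6344. TC = 5448 + 1274 = 6722. Profit = 6344 − 6722 = -€378.
By producing, the firm covers all variable cost plus €5070 of fixed cost; shutting down would lose the full €5448.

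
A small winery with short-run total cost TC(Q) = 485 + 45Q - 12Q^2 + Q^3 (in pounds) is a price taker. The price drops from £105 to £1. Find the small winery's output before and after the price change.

AVC = 45 - 12Q + Q^2, minimized at Q = 6 where min AVC = £9. MC = 45 - 24Q + 3Q^2.
At P = £105 ≥ min AVC, set P = MC on the rising branch: Q = 10.
At P = £1 < min AVC = £9, price no longer covers variable cost at any output, so the firm shuts down: Q = 0.

Output falls from 10 to 0 (the firm shuts down)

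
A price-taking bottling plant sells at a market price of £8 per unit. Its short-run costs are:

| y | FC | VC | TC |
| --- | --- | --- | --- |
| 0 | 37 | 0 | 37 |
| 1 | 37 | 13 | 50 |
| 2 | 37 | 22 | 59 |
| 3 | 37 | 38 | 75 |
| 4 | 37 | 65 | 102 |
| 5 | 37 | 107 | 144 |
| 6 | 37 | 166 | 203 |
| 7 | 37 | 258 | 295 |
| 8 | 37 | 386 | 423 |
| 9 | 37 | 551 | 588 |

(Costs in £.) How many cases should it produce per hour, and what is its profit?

y = 0 (shut down); profit = -£37

Profit at each row (π = 8y − TC): y=0: -37; y=1: -42; y=2: -43; y=3: -51; y=4: -70; y=5: -104; y=6: -155; y=7: -239; y=8: -359; y=9: -516.
Profit is highest at y = 0. Equivalently, the lowest AVC in the table is 22/2 ≈ £11 at y = 2, and P = £8 falls below it — price never covers variable cost, so the firm shuts down and loses only its fixed cost.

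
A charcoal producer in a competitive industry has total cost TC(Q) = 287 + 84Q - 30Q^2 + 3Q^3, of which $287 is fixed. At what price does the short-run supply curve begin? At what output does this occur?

Short-run supply begins at min AVC. From VC = 84Q - 30Q^2 + 3Q^3, AVC = 84 - 30Q + 3Q^2.
dAVC/dQ = -30 + 6Q = 0 gives Q = 5. min AVC = 84 - 30·5 + 3·5^2 = 9.
So the shutdown price is $9.

$9 per unit, at Q = 5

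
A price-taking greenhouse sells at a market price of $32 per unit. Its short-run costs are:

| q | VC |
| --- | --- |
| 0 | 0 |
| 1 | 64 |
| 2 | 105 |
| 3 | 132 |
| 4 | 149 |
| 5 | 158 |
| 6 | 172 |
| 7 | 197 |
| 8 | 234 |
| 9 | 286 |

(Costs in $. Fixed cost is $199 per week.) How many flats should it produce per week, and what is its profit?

Profit at each row (π = 32q − TC): q=0: -199; q=1: -231; q=2: -240; q=3: -235; q=4: -220; q=5: -197; q=6: -179; q=7: -172; q=8: -177; q=9: -197.
Profit is maximized at q = 7. AVC there is 197/7 = $28.14 ≤ P, so producing beats shutting down (which would give -$199).

q = 7; profit = -$172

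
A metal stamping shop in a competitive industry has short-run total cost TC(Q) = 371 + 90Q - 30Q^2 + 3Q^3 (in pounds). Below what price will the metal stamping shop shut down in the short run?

The shutdown price is the minimum of AVC. VC = 90Q - 30Q^2 + 3Q^3, so AVC = 90 - 30Q + 3Q^2.
At the minimum of AVC, MC = AVC. MC = 90 - 60Q + 9Q^2; setting MC = AVC gives 6Q^2 - 30Q = 0, so Q = 5. min AVC = 15.
The firm shuts down for any P below £15.

£15 per unit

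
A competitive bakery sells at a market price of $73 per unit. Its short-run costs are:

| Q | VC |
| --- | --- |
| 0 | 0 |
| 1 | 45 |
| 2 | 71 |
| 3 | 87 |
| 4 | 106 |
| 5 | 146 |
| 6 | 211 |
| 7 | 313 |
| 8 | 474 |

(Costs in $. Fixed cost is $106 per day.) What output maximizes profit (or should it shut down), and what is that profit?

Profit at each row (π = 73Q − TC): Q=0: -106; Q=1: -78; Q=2: -31; Q=3: 26; Q=4: 80; Q=5: 113; Q=6: 121; Q=7: 92; Q=8: 4.
Profit is maximized at Q = 6. AVC there is 211/6 = $35.17 ≤ P, so producing beats shutting down (which would give -$106).

Q = 6; profit = $121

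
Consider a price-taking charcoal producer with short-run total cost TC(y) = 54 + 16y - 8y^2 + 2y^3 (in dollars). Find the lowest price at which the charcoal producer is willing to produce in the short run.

Short-run supply begins at min AVC. From VC = 16y - 8y^2 + 2y^3, AVC = 16 - 8y + 2y^2.
At the minimum of AVC, MC = AVC. MC = 16 - 16y + 6y^2; setting MC = AVC gives 4y^2 - 8y = 0, so y = 2. min AVC = 8.
So the shutdown price is $8.

$8 per unit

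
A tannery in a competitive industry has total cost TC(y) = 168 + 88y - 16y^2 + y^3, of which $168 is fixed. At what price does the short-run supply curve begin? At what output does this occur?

The shutdown price is the minimum of AVC. VC = 88y - 16y^2 + y^3, so AVC = 88 - 16y + y^2.
At the minimum of AVC, MC = AVC. MC = 88 - 32y + 3y^2; setting MC = AVC gives 2y^2 - 16y = 0, so y = 8. min AVC = 24.
The firm shuts down for any P below $24.

$24 per unit, at y = 8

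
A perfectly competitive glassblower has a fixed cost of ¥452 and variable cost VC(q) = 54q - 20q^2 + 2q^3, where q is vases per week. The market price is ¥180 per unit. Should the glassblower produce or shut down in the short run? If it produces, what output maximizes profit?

Strip out fixed cost: VC = 54q - 20q^2 + 2q^3. Then AVC = 54 - 20q + 2q^2 and MC = 54 - 40q + 6q^2.
AVC hits its minimum where MC = AVC, at q = 5, giving min AVC = 54 - 20·5 + 2·5^2 = ¥4.
Since P = ¥180 ≥ min AVC = ¥4, price covers variable cost and the firm should produce.
P = MC gives -126 - 40q + 6q^2 = 0, with roots -7/3 and 9. Take the larger (rising MC): q* = 9.
Check: AVC at q = 9 is ¥36 ≤ P, so revenue covers variable cost.
Profit = P·q − TC = 180·9 − 776 = ¥844.

Produce at q = 9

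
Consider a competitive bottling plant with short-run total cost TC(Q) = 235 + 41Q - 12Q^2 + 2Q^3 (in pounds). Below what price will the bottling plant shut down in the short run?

The firm shuts down when price falls below the minimum of average variable cost. AVC = VC/Q = 41 - 12Q + 2Q^2.
At the minimum of AVC, MC = AVC. MC = 41 - 24Q + 6Q^2; setting MC = AVC gives 4Q^2 - 12Q = 0, so Q = 3. min AVC = 23.
So the shutdown price is £23.

£23 per unit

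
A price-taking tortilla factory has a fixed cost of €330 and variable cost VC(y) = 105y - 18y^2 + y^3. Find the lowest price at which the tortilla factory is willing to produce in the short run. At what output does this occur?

Short-run supply begins at min AVC. From VC = 105y - 18y^2 + y^3, AVC = 105 - 18y + y^2.
At the minimum of AVC, MC = AVC. MC = 105 - 36y + 3y^2; setting MC = AVC gives 2y^2 - 18y = 0, so y = 9. min AVC = 24.
The firm shuts down for any P below €24.

€24 per unit, at y = 9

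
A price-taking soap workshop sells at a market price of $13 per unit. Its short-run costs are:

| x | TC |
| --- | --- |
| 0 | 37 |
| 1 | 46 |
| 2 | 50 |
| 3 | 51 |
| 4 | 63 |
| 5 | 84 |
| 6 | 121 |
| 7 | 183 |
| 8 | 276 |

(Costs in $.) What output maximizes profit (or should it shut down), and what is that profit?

x = 4; profit = -$11

Tabulate TR − TC: x=0: -37; x=1: -33; x=2: -24; x=3: -12; x=4: -11; x=5: -19; x=6: -43; x=7: -92; x=8: -172.
Profit is maximized at x = 4. AVC there is 26/4 = $6.50 ≤ P, so producing beats shutting down (which would give -$37).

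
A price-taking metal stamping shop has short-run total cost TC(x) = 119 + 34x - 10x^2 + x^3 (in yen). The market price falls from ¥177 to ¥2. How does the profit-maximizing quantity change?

AVC = 34 - 10x + x^2, minimized at x = 5 where min AVC = ¥9. MC = 34 - 20x + 3x^2.
With P = ¥177 above the shutdown price, P = MC gives x = 11.
At P = ¥2 < min AVC = ¥9, price no longer covers variable cost at any output, so the firm shuts down: x = 0.

Output falls from 11 to 0 (the firm shuts down)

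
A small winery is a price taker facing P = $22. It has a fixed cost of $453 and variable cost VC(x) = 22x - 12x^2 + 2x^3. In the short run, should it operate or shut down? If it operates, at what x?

Variable cost is VC = 22x - 12x^2 + 2x^3, so AVC = VC/x = 22 - 12x + 2x^2 and MC = dTC/dx = 22 - 24x + 6x^2.
AVC hits its minimum where MC = AVC, at x = 3, giving min AVC = 22 - 12·3 + 2·3^2 = $4.
Since P = $22 ≥ min AVC = $4, price covers variable cost and the firm should produce.
Solving P = MC: -24x + 6x^2 = 0 ⇒ x = 0 or 4. On the upward-sloping branch, x* = 4.
Check: AVC at x = 4 is $6 ≤ P, so revenue covers variable cost.
Profit = P·x − TC = 22·4 − 477 = -$389, a loss, but smaller than the $453 fixed cost the firm would lose by shutting down.

Produce at x = 4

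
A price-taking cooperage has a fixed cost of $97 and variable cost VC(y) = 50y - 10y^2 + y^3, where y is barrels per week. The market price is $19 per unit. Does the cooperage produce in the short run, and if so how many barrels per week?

From TC, MC = TC'(y) = 50 - 20y + 3y^2 and AVC = VC/y = 50 - 10y + y^2.
AVC is minimized where dAVC/dy = -10 + 2y = 0, at y = 5; min AVC = 50 - 10·5 + 5^2 = $25.
Since P = $19 < min AVC = $25, price fails to cover variable cost at any output.
The firm minimizes its loss by shutting down and losing only its fixed cost of $97.

Shut down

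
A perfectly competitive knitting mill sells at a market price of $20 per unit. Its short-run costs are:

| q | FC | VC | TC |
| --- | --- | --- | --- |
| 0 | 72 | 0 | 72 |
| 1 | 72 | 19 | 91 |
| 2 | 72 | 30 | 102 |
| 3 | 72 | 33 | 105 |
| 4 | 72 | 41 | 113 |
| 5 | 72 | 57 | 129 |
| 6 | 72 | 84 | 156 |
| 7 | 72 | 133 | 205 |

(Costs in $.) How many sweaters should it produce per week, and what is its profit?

Compute π = P·q − TC at each output: q=0: -72; q=1: -71; q=2: -62; q=3: -45; q=4: -33; q=5: -29; q=6: -36; q=7: -65.
Profit is maximized at q = 5. AVC there is 57/5 = $11.40 ≤ P, so producing beats shutting down (which would give -$72).

q = 5; profit = -$29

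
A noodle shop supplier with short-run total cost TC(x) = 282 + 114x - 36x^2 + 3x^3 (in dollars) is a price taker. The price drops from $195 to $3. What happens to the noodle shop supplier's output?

Output falls from 9 to 0 (the firm shuts down)

MC = 114 - 72x + 9x^2; the shutdown threshold is min AVC = $6 (at x = 6).
With P = $195 above the shutdown price, P = MC gives x = 9.
At P = $3 < min AVC = $6, price no longer covers variable cost at any output, so the firm shuts down: x = 0.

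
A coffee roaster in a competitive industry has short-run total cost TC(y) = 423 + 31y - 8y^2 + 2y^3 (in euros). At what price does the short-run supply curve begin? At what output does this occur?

€23 per unit, at y = 2

The shutdown price is the minimum of AVC. VC = 31y - 8y^2 + 2y^3, so AVC = 31 - 8y + 2y^2.
At the minimum of AVC, MC = AVC. MC = 31 - 16y + 6y^2; setting MC = AVC gives 4y^2 - 8y = 0, so y = 2. min AVC = 23.
The firm shuts down for any P below €23.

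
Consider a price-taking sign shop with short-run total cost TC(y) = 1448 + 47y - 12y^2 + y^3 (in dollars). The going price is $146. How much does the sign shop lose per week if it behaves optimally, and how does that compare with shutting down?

Profit = -$238 at y = 11

AVC = 47 - 12y + y^2 has its minimum $11 at y = 6; price $146 clears that bar, so the firm operates.
MC = 47 - 24y + 3y^2. Setting P = MC and taking the root on the rising branch gives y* = 11.
TR = 146·11 = 1606. TC = 1448 + 396 = 1844. Profit = 1606 − 1844 = -$238.
Shutting down would mean losing the fixed cost of $1448, so operating at a loss of $238 is better by $1210.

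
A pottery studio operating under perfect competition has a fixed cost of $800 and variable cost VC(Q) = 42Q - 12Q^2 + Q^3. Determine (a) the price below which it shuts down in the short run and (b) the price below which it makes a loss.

Shutdown price = min AVC. AVC = 42 - 12Q + Q^2, with vertex at Q = 6 and minimum $6.
ATC = 800/Q + 42 - 12Q + Q^2. Setting dATC/dQ = −800/Q^2 − 12 + 2Q = 0 gives Q = 10 (since 2·10^3 − 12·10^2 = 800).
min ATC = 800/10 + 42 − 12·10 + 10^2 = $102. That is the break-even price.
Between these two prices the firm operates at a loss; above $102 it earns a profit.

Shutdown price = $6; break-even price = $102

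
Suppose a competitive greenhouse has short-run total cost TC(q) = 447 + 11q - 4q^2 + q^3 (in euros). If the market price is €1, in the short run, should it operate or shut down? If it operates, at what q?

Shut down

From TC, MC = TC'(q) = 11 - 8q + 3q^2 and AVC = VC/q = 11 - 4q + q^2.
The AVC parabola has its vertex at q = 4/2 = 2, where AVC = 11 - 4·2 + 2^2 = €7.
Since P = €1 < min AVC = €7, price fails to cover variable cost at any output.
Shutting down limits the loss to fixed cost, €447.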